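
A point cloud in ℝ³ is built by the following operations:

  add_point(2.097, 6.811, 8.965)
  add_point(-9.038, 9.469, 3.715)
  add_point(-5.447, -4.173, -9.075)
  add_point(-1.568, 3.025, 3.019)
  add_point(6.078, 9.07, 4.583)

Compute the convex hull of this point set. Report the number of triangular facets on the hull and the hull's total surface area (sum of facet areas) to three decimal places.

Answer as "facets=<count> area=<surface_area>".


Hull vertices (5/5): indices [0, 1, 2, 3, 4].

Area of each hull facet:
  f1: (p2, p4, p1) → 142.1396
  f2: (p0, p4, p1) → 39.1609
  f3: (p0, p2, p4) → 70.0202
  f4: (p3, p2, p1) → 71.0258
  f5: (p3, p0, p1) → 39.2828
  f6: (p3, p0, p2) → 12.2238
Σ area = 373.853

Check V−E+F: 5 − 9 + 6 = 2.

facets=6 area=373.853


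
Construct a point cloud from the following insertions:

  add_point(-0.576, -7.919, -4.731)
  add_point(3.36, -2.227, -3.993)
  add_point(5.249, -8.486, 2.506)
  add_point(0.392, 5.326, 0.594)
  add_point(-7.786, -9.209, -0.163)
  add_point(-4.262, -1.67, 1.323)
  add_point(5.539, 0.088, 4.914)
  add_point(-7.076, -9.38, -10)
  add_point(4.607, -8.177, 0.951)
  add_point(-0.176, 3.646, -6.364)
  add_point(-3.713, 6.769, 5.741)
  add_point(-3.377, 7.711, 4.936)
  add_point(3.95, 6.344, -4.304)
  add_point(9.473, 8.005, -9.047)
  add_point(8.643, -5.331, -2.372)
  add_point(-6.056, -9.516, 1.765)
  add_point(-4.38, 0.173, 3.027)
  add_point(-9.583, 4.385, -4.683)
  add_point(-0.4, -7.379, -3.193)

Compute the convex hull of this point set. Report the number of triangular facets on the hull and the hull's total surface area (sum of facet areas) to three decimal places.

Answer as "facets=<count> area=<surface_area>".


facets=16 area=1050.076

Extreme-point indices: [2, 4, 6, 7, 10, 11, 13, 14, 15, 17] — 10 of 19 on the boundary.

Area of each hull facet:
  f1: (p7, p13, p17) → 148.4147
  f2: (p11, p13, p17) → 109.9646
  f3: (p11, p10, p17) → 7.5473
  f4: (p2, p7, p15) → 66.4180
  f5: (p4, p7, p17) → 68.2148
  f6: (p4, p7, p15) → 9.3448
  f7: (p4, p10, p17) → 87.1499
  f8: (p4, p10, p15) → 21.8191
  f9: (p14, p7, p13) → 133.6992
  f10: (p14, p2, p7) → 58.5773
  f11: (p6, p10, p15) → 85.6361
  f12: (p6, p2, p15) → 50.2042
  f13: (p6, p14, p2) → 28.8478
  f14: (p6, p14, p13) → 70.8879
  f15: (p6, p11, p13) → 96.1143
  f16: (p6, p11, p10) → 7.2361
Σ area = 1050.076

Euler: V−E+F = 10−24+16 = 2.


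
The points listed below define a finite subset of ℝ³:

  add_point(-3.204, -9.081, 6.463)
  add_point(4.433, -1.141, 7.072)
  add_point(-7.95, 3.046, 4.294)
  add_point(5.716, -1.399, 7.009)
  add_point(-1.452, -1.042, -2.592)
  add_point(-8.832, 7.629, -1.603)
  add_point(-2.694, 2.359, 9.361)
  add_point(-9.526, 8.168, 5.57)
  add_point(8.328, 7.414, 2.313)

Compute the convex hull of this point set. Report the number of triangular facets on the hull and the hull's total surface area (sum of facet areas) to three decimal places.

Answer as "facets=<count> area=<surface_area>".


Points on the hull: [0, 2, 3, 4, 5, 6, 7, 8] (8 of 9).

Triangle areas on the boundary:
  f1: (p5, p8, p7) → 63.0940
  f2: (p5, p4, p8) → 78.9648
  f3: (p5, p4, p0) → 65.7014
  f4: (p6, p8, p7) → 67.5970
  f5: (p6, p0, p7) → 51.2938
  f6: (p2, p0, p7) → 14.3480
  f7: (p2, p5, p7) → 18.8125
  f8: (p2, p5, p0) → 33.8867
  f9: (p3, p6, p8) → 49.0655
  f10: (p3, p6, p0) → 51.3306
  f11: (p3, p4, p8) → 60.0794
  f12: (p3, p4, p0) → 62.3315
Σ area = 616.505

Check V−E+F: 8 − 18 + 12 = 2.

facets=12 area=616.505


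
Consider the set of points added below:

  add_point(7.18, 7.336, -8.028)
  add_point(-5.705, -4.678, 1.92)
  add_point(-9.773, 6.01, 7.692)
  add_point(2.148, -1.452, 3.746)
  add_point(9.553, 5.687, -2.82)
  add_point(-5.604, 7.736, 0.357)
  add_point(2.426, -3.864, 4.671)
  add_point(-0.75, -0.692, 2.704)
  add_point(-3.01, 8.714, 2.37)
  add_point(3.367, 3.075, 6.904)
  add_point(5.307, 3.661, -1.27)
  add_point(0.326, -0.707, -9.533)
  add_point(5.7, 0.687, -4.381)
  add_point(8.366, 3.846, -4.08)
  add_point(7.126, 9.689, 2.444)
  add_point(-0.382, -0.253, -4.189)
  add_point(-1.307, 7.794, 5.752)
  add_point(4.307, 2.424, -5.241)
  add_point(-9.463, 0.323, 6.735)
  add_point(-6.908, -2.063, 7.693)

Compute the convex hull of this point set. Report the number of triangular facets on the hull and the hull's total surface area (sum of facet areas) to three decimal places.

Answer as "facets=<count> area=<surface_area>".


Hull vertices (15/20): indices [0, 1, 2, 4, 5, 6, 8, 9, 11, 12, 13, 14, 16, 18, 19].

Triangle areas on the boundary:
  f1: (p14, p9, p4) → 30.9066
  f2: (p14, p0, p4) → 19.5791
  f3: (p19, p9, p2) → 48.9520
  f4: (p6, p19, p1) → 27.5043
  f5: (p6, p19, p9) → 36.2825
  f6: (p6, p11, p1) → 57.4392
  f7: (p6, p12, p11) → 38.6924
  f8: (p6, p9, p4) → 43.4133
  f9: (p13, p0, p4) → 6.8245
  f10: (p13, p6, p4) → 15.7284
  f11: (p13, p6, p12) → 19.5706
  f12: (p13, p0, p11) → 27.9634
  f13: (p13, p12, p11) → 11.9798
  f14: (p16, p9, p2) → 26.1557
  f15: (p16, p14, p9) → 28.2011
  f16: (p5, p0, p11) → 73.3068
  f17: (p18, p19, p2) → 8.0231
  f18: (p18, p19, p1) → 11.5373
  f19: (p18, p11, p1) → 44.9029
  f20: (p18, p5, p2) → 24.8562
  f21: (p18, p5, p11) → 74.2113
  f22: (p8, p14, p0) → 54.6340
  f23: (p8, p5, p0) → 24.9642
  f24: (p8, p16, p14) → 18.0174
  f25: (p8, p16, p2) → 16.9939
  f26: (p8, p5, p2) → 14.7084
Σ area = 805.348

Check V−E+F: 15 − 39 + 26 = 2.

facets=26 area=805.348


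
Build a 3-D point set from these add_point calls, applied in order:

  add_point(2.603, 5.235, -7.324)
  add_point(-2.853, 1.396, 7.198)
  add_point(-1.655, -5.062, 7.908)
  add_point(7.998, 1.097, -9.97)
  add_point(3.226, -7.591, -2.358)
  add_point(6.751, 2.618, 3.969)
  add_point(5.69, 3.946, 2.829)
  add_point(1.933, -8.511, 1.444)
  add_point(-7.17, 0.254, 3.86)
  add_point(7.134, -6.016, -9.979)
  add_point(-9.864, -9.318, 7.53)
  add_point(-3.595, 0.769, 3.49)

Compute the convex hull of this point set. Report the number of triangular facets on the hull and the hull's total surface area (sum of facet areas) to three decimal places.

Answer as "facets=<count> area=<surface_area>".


facets=16 area=744.888

10 of the 12 inputs are extreme points: [0, 1, 2, 3, 5, 6, 7, 8, 9, 10].

Per-facet area ½‖(b−a)×(c−a)‖:
  f1: (p1, p2, p10) → 29.3078
  f2: (p9, p0, p10) → 146.6528
  f3: (p9, p0, p3) → 23.0113
  f4: (p8, p0, p10) → 59.8626
  f5: (p8, p1, p10) → 29.0940
  f6: (p8, p1, p0) → 43.3493
  f7: (p5, p1, p2) → 33.7052
  f8: (p5, p9, p3) → 50.1913
  f9: (p7, p5, p2) → 46.9359
  f10: (p7, p5, p9) → 78.3467
  f11: (p7, p2, p10) → 37.2417
  f12: (p7, p9, p10) → 53.1575
  f13: (p6, p1, p0) → 51.9901
  f14: (p6, p5, p1) → 10.1542
  f15: (p6, p0, p3) → 38.9201
  f16: (p6, p5, p3) → 12.9678
Σ area = 744.888

Check V−E+F: 10 − 24 + 16 = 2.


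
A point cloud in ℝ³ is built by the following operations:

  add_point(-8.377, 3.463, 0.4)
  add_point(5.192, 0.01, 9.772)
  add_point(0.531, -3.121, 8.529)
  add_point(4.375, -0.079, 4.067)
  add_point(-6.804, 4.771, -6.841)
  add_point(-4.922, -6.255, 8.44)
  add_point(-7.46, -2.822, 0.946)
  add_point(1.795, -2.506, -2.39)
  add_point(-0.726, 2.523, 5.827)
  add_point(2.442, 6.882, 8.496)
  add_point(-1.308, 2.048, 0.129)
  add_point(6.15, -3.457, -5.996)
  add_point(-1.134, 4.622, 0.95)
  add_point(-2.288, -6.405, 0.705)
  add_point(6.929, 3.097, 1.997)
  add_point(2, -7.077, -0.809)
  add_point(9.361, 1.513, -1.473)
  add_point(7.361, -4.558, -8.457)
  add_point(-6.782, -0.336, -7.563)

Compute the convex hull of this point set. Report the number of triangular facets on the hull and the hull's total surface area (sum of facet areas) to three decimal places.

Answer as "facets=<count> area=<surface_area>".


facets=18 area=841.485

Points on the hull: [0, 1, 4, 5, 6, 9, 13, 15, 16, 17, 18] (11 of 19).

Area of each hull facet:
  f1: (p5, p1, p15) → 64.1547
  f2: (p9, p1, p16) → 44.9085
  f3: (p9, p5, p0) → 84.3081
  f4: (p9, p5, p1) → 44.4464
  f5: (p17, p18, p15) → 61.7927
  f6: (p17, p1, p16) → 48.3856
  f7: (p17, p1, p15) → 59.1987
  f8: (p13, p5, p15) → 14.8108
  f9: (p13, p18, p15) → 25.1607
  f10: (p6, p13, p5) → 24.4498
  f11: (p6, p13, p18) → 27.9396
  f12: (p6, p5, p0) → 23.6609
  f13: (p6, p18, p0) → 26.5813
  f14: (p4, p9, p16) → 108.6329
  f15: (p4, p9, p0) → 49.0435
  f16: (p4, p17, p16) → 78.1857
  f17: (p4, p17, p18) → 36.4338
  f18: (p4, p18, p0) → 19.3920
Σ area = 841.485

Euler: V−E+F = 11−27+18 = 2.


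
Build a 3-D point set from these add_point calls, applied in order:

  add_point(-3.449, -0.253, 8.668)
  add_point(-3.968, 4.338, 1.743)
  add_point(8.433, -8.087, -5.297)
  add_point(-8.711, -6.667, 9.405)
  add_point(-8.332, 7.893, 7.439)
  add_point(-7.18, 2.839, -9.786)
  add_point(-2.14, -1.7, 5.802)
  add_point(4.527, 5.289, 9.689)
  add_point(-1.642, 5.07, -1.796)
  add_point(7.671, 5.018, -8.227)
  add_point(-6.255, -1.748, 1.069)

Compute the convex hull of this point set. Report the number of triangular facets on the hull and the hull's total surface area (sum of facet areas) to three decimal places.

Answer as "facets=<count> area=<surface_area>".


facets=8 area=1071.262

6 of the 11 inputs are extreme points: [2, 3, 4, 5, 7, 9].

Area of each hull facet:
  f1: (p5, p2, p3) → 193.0725
  f2: (p5, p4, p3) → 130.7179
  f3: (p9, p5, p2) → 101.2885
  f4: (p9, p5, p4) → 135.3293
  f5: (p7, p2, p3) → 173.6574
  f6: (p7, p4, p3) → 96.0097
  f7: (p7, p9, p2) → 120.1071
  f8: (p7, p9, p4) → 121.0797
Σ area = 1071.262

Check V−E+F: 6 − 12 + 8 = 2.


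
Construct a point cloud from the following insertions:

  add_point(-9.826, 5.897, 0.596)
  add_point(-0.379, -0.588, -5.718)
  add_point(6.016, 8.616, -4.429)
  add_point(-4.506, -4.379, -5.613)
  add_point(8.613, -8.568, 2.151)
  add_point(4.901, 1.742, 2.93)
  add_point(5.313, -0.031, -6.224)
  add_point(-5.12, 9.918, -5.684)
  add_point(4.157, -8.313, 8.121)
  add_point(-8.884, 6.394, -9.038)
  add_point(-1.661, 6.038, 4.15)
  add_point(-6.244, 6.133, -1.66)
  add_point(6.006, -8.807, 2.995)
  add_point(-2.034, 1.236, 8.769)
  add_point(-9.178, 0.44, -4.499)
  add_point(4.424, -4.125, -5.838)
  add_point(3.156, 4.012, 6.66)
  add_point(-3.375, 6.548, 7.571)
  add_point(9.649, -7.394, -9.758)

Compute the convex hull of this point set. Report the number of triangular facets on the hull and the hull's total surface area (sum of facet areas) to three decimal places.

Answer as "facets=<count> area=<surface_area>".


facets=22 area=1124.931

Hull vertices (13/19): indices [0, 2, 3, 4, 7, 8, 9, 12, 13, 14, 16, 17, 18].

Facet areas (half cross-product norm):
  f1: (p9, p7, p0) → 26.5742
  f2: (p9, p2, p18) → 135.9265
  f3: (p9, p2, p7) → 27.7958
  f4: (p17, p7, p0) → 41.6359
  f5: (p17, p13, p0) → 25.8297
  f6: (p17, p2, p7) → 75.0984
  f7: (p3, p9, p18) → 81.9518
  f8: (p4, p2, p18) → 100.7927
  f9: (p16, p17, p2) → 42.7540
  f10: (p16, p4, p2) → 88.9998
  f11: (p16, p4, p8) → 46.4036
  f12: (p16, p8, p13) → 35.4619
  f13: (p16, p17, p13) → 16.7561
  f14: (p12, p3, p18) → 87.0150
  f15: (p12, p3, p8) → 37.4414
  f16: (p12, p4, p18) → 15.1800
  f17: (p12, p4, p8) → 6.0207
  f18: (p14, p9, p0) → 27.6969
  f19: (p14, p3, p9) → 22.9300
  f20: (p14, p3, p8) → 52.3795
  f21: (p14, p13, p0) → 45.4324
  f22: (p14, p8, p13) → 84.8545
Σ area = 1124.931

Euler: V−E+F = 13−33+22 = 2.


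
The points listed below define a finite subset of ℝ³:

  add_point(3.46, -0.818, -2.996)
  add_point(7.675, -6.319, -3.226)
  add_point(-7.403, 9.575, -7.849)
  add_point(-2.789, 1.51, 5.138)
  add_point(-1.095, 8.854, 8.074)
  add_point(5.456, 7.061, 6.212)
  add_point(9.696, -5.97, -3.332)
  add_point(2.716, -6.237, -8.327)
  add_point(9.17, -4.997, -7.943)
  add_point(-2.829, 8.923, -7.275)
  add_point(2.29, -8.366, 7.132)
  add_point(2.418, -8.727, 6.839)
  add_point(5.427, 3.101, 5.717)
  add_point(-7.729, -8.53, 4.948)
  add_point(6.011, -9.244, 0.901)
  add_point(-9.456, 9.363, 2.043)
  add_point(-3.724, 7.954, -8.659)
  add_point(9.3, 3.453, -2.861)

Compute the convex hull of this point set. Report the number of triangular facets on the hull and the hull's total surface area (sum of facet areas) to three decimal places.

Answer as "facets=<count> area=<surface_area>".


facets=26 area=1185.918

Extreme-point indices: [2, 4, 5, 6, 7, 8, 9, 10, 11, 12, 13, 14, 15, 16, 17] — 15 of 18 on the boundary.

Triangle areas on the boundary:
  f1: (p8, p14, p6) → 11.3800
  f2: (p8, p7, p14) → 32.0492
  f3: (p8, p17, p6) → 22.0969
  f4: (p11, p14, p6) → 13.2211
  f5: (p12, p11, p6) → 71.2259
  f6: (p12, p11, p10) → 2.3605
  f7: (p2, p4, p15) → 47.6023
  f8: (p2, p9, p4) → 34.9649
  f9: (p5, p9, p4) → 53.7165
  f10: (p5, p9, p17) → 72.3651
  f11: (p5, p10, p4) → 55.4884
  f12: (p5, p12, p10) → 8.3057
  f13: (p5, p17, p6) → 45.3746
  f14: (p5, p12, p6) → 17.9083
  f15: (p13, p7, p14) → 73.3242
  f16: (p13, p11, p14) → 33.6175
  f17: (p13, p2, p15) → 90.8545
  f18: (p13, p2, p7) → 155.5060
  f19: (p13, p11, p10) → 2.4556
  f20: (p13, p4, p15) → 91.7055
  f21: (p13, p10, p4) → 88.9432
  f22: (p16, p2, p9) → 3.9089
  f23: (p16, p8, p17) → 73.6330
  f24: (p16, p9, p17) → 12.0655
  f25: (p16, p8, p7) → 49.8736
  f26: (p16, p2, p7) → 21.9711
Σ area = 1185.918

Check V−E+F: 15 − 39 + 26 = 2.


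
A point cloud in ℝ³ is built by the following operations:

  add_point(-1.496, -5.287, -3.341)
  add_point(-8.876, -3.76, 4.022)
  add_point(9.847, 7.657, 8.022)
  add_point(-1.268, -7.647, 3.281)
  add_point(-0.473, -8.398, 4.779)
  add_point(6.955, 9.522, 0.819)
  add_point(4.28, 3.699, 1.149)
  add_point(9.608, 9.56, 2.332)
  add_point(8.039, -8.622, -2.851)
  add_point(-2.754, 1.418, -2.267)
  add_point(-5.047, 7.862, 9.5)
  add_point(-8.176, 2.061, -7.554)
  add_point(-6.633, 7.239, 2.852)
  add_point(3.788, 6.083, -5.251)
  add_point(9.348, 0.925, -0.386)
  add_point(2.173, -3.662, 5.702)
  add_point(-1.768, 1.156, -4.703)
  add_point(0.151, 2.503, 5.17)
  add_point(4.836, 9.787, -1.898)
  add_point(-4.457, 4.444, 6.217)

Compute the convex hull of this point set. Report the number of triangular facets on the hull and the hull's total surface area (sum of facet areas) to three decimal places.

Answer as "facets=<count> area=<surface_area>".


facets=22 area=1054.197

Points on the hull: [0, 1, 2, 3, 4, 7, 8, 10, 11, 12, 13, 14, 18] (13 of 20).

Facet areas (half cross-product norm):
  f1: (p4, p8, p2) → 106.5966
  f2: (p4, p10, p1) → 63.9372
  f3: (p4, p10, p2) → 125.2670
  f4: (p0, p11, p1) → 54.8805
  f5: (p0, p11, p8) → 30.6353
  f6: (p13, p11, p8) → 99.3879
  f7: (p3, p4, p8) → 10.3620
  f8: (p3, p0, p8) → 34.9405
  f9: (p3, p4, p1) → 6.9144
  f10: (p3, p0, p1) → 30.0090
  f11: (p14, p8, p2) → 32.2750
  f12: (p14, p13, p8) → 42.2310
  f13: (p7, p10, p2) → 44.8844
  f14: (p7, p14, p2) → 27.1860
  f15: (p7, p14, p13) → 37.9689
  f16: (p18, p13, p11) → 27.6313
  f17: (p18, p7, p10) → 48.5161
  f18: (p18, p7, p13) → 13.4593
  f19: (p12, p18, p11) → 73.7126
  f20: (p12, p18, p10) → 43.0830
  f21: (p12, p11, p1) → 61.6129
  f22: (p12, p10, p1) → 38.7056
Σ area = 1054.197

Check V−E+F: 13 − 33 + 22 = 2.


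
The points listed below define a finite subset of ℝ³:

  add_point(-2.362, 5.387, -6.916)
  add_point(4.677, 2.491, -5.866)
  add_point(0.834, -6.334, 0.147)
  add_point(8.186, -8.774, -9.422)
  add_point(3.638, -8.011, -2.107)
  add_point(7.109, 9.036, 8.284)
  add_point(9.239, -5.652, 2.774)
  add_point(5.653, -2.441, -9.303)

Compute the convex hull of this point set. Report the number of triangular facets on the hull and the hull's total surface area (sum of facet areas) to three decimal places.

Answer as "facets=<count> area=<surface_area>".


facets=12 area=604.302

Extreme-point indices: [0, 1, 2, 3, 4, 5, 6, 7] — 8 of 8 on the boundary.

Per-facet area ½‖(b−a)×(c−a)‖:
  f1: (p3, p5, p6) → 83.2485
  f2: (p2, p5, p0) → 119.3441
  f3: (p2, p5, p6) → 69.8367
  f4: (p2, p3, p0) → 86.1579
  f5: (p1, p5, p0) → 60.2683
  f6: (p4, p3, p6) → 33.1611
  f7: (p4, p2, p6) → 15.4656
  f8: (p4, p2, p3) → 7.8522
  f9: (p7, p3, p5) → 62.3880
  f10: (p7, p1, p5) → 27.6857
  f11: (p7, p3, p0) → 17.2037
  f12: (p7, p1, p0) → 21.6903
Σ area = 604.302

Euler characteristic 8−18+12 = 2 ✓


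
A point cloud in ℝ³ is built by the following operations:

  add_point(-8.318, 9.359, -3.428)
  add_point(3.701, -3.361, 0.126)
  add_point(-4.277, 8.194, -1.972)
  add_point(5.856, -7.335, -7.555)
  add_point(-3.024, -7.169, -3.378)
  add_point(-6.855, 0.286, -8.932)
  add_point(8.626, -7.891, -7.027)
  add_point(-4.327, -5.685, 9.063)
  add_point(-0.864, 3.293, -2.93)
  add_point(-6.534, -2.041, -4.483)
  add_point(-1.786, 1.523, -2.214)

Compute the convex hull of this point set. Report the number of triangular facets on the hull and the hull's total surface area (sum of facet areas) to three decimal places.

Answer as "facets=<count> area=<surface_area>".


facets=14 area=633.085

Points on the hull: [0, 1, 2, 3, 4, 5, 6, 7, 9] (9 of 11).

Per-facet area ½‖(b−a)×(c−a)‖:
  f1: (p5, p6, p0) → 83.8665
  f2: (p4, p7, p6) → 70.5890
  f3: (p2, p6, p0) → 34.9768
  f4: (p2, p7, p0) → 36.0593
  f5: (p9, p7, p0) → 80.7761
  f6: (p9, p5, p0) → 26.9080
  f7: (p9, p4, p7) → 39.7458
  f8: (p9, p4, p5) → 13.0884
  f9: (p3, p5, p6) → 7.3521
  f10: (p3, p4, p6) → 8.5178
  f11: (p3, p4, p5) → 48.9733
  f12: (p1, p7, p6) → 37.8391
  f13: (p1, p2, p6) → 58.0234
  f14: (p1, p2, p7) → 86.3692
Σ area = 633.085

Euler characteristic 9−21+14 = 2 ✓


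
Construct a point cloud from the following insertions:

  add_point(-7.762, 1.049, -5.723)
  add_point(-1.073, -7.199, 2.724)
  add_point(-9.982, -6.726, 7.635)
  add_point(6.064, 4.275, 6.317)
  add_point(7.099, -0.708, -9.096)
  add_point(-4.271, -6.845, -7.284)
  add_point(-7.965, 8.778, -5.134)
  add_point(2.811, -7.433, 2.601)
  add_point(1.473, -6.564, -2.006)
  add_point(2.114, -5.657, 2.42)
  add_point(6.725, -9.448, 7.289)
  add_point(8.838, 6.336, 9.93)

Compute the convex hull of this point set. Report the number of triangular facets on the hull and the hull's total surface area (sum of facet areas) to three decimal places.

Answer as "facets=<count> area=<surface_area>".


7 of the 12 inputs are extreme points: [0, 2, 4, 5, 6, 10, 11].

Area of each hull facet:
  f1: (p10, p11, p2) → 136.5841
  f2: (p4, p10, p11) → 142.1114
  f3: (p6, p11, p2) → 207.0073
  f4: (p6, p4, p11) → 176.3885
  f5: (p5, p6, p4) → 102.6635
  f6: (p5, p4, p10) → 112.9779
  f7: (p5, p10, p2) → 125.4740
  f8: (p0, p6, p2) → 54.7242
  f9: (p0, p5, p2) → 66.4921
  f10: (p0, p5, p6) → 13.2489
Σ area = 1137.672

Euler characteristic 7−15+10 = 2 ✓

facets=10 area=1137.672


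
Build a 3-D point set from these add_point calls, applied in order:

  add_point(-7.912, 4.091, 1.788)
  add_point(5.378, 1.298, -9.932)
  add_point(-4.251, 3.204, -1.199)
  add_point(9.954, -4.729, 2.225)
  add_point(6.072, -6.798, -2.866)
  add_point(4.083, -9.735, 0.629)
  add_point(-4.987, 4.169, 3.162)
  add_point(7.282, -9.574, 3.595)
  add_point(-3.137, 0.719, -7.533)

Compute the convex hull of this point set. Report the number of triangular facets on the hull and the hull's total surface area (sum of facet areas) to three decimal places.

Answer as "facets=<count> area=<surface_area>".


8 of the 9 inputs are extreme points: [0, 1, 3, 4, 5, 6, 7, 8].

Facet areas (half cross-product norm):
  f1: (p8, p5, p0) → 83.0113
  f2: (p8, p1, p0) → 38.0292
  f3: (p7, p5, p0) → 36.5393
  f4: (p6, p7, p0) → 23.9514
  f5: (p6, p7, p3) → 49.6243
  f6: (p6, p1, p0) → 26.7110
  f7: (p6, p1, p3) → 111.7553
  f8: (p4, p7, p5) → 10.7248
  f9: (p4, p8, p5) → 30.1717
  f10: (p4, p8, p1) → 47.0801
  f11: (p4, p1, p3) → 34.5284
  f12: (p4, p7, p3) → 17.9628
Σ area = 510.090

Euler: V−E+F = 8−18+12 = 2.

facets=12 area=510.090


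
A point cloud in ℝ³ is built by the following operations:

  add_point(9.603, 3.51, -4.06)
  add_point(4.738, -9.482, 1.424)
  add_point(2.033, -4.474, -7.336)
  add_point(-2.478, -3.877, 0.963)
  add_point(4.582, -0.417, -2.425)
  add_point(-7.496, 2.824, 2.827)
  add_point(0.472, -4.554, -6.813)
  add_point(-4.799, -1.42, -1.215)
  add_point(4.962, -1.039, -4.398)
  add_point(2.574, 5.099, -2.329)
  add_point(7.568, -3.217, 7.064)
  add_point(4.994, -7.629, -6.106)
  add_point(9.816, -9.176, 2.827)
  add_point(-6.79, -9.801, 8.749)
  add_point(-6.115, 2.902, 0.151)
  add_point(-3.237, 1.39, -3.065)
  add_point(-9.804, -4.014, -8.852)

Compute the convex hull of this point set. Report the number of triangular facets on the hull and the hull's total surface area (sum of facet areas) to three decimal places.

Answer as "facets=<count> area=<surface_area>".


facets=18 area=949.790

11 of the 17 inputs are extreme points: [0, 1, 2, 5, 9, 10, 11, 12, 13, 14, 16].

Facet areas (half cross-product norm):
  f1: (p5, p13, p16) → 95.5318
  f2: (p11, p13, p16) → 133.6612
  f3: (p14, p9, p16) → 54.0861
  f4: (p14, p5, p16) → 15.4298
  f5: (p14, p5, p9) → 10.3801
  f6: (p10, p13, p12) → 60.7572
  f7: (p10, p5, p13) → 102.8505
  f8: (p10, p5, p9) → 77.4406
  f9: (p2, p11, p16) → 18.8018
  f10: (p0, p11, p12) → 61.6907
  f11: (p0, p10, p12) → 49.9903
  f12: (p0, p10, p9) → 47.4000
  f13: (p0, p2, p11) → 25.8116
  f14: (p0, p9, p16) → 53.7705
  f15: (p0, p2, p16) → 51.3139
  f16: (p1, p13, p12) → 26.7359
  f17: (p1, p11, p12) → 20.0051
  f18: (p1, p11, p13) → 44.1329
Σ area = 949.790

Euler: V−E+F = 11−27+18 = 2.


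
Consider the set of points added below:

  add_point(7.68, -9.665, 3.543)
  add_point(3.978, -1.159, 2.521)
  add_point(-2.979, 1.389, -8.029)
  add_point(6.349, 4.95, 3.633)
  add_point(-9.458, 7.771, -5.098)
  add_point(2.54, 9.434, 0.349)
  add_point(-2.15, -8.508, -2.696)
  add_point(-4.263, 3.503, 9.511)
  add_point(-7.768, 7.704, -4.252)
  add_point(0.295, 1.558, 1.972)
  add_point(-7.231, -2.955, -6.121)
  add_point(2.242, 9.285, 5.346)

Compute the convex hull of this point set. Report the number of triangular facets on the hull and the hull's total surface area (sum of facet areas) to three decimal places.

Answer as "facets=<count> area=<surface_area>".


9 of the 12 inputs are extreme points: [0, 2, 3, 4, 5, 6, 7, 10, 11].

Per-facet area ½‖(b−a)×(c−a)‖:
  f1: (p2, p5, p4) → 58.0664
  f2: (p11, p5, p4) → 31.1313
  f3: (p11, p7, p4) → 73.1445
  f4: (p6, p2, p0) → 60.4166
  f5: (p6, p7, p0) → 98.7887
  f6: (p3, p7, p0) → 89.5893
  f7: (p3, p11, p7) → 29.6466
  f8: (p3, p11, p5) → 14.8701
  f9: (p3, p2, p0) → 110.8024
  f10: (p3, p2, p5) → 42.8734
  f11: (p10, p2, p4) → 30.3169
  f12: (p10, p6, p2) → 25.9506
  f13: (p10, p7, p4) → 85.8918
  f14: (p10, p6, p7) → 69.0855
Σ area = 820.574

Euler: V−E+F = 9−21+14 = 2.

facets=14 area=820.574


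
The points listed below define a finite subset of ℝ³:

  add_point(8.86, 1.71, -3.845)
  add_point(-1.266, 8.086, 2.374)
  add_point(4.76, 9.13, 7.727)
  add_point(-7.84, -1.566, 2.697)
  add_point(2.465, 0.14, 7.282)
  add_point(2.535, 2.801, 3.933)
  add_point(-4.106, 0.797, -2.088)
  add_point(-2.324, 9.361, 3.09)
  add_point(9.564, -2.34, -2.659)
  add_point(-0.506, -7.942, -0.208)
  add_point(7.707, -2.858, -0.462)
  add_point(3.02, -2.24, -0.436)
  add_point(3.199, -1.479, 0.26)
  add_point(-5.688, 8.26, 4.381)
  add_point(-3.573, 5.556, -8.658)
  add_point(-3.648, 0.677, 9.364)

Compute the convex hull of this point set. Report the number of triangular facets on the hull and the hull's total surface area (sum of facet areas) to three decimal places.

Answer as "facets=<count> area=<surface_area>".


11 of the 16 inputs are extreme points: [0, 2, 3, 4, 7, 8, 9, 10, 13, 14, 15].

Area of each hull facet:
  f1: (p0, p14, p8) → 25.6031
  f2: (p9, p15, p3) → 41.5025
  f3: (p9, p14, p3) → 70.7113
  f4: (p9, p14, p8) → 89.7511
  f5: (p13, p15, p3) → 36.0082
  f6: (p13, p14, p3) → 65.1470
  f7: (p13, p14, p7) → 23.1351
  f8: (p2, p13, p7) → 13.3130
  f9: (p2, p13, p15) → 48.7089
  f10: (p2, p14, p7) → 42.2854
  f11: (p2, p0, p14) → 98.8084
  f12: (p2, p0, p8) → 29.1443
  f13: (p10, p9, p8) → 10.6949
  f14: (p10, p2, p8) → 19.8573
  f15: (p4, p2, p15) → 29.8111
  f16: (p4, p10, p2) → 44.6756
  f17: (p4, p9, p15) → 36.9666
  f18: (p4, p10, p9) → 45.0473
Σ area = 771.171

Check V−E+F: 11 − 27 + 18 = 2.

facets=18 area=771.171


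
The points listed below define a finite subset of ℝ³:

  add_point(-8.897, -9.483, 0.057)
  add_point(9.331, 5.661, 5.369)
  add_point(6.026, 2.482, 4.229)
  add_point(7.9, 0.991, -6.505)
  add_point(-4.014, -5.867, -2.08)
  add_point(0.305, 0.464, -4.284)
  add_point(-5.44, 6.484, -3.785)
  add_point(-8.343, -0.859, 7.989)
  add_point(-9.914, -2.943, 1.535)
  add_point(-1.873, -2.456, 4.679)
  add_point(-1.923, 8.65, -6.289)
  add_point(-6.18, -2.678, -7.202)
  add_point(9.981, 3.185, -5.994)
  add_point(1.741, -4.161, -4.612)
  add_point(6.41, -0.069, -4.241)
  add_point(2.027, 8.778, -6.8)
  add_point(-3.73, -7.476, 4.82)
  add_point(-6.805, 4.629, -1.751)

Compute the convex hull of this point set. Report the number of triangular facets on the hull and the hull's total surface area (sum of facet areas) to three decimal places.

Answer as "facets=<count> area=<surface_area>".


Extreme-point indices: [0, 1, 3, 6, 7, 8, 10, 11, 12, 13, 14, 15, 16, 17] — 14 of 18 on the boundary.

Area of each hull facet:
  f1: (p1, p15, p12) → 56.6090
  f2: (p16, p1, p7) → 79.0405
  f3: (p6, p1, p7) → 118.1028
  f4: (p3, p15, p12) → 14.7761
  f5: (p3, p11, p15) → 65.6752
  f6: (p17, p7, p8) → 30.7012
  f7: (p17, p6, p7) → 6.5680
  f8: (p17, p11, p8) → 36.1854
  f9: (p17, p6, p11) → 14.0153
  f10: (p10, p11, p15) → 22.4834
  f11: (p10, p6, p11) → 22.6421
  f12: (p10, p1, p15) → 26.7335
  f13: (p10, p6, p1) → 39.7458
  f14: (p14, p3, p12) → 3.9188
  f15: (p14, p1, p12) → 29.0791
  f16: (p14, p16, p1) → 89.2159
  f17: (p0, p11, p8) → 31.3481
  f18: (p0, p7, p8) → 20.9979
  f19: (p0, p16, p7) → 31.5873
  f20: (p13, p0, p16) → 41.3440
  f21: (p13, p14, p16) → 30.6433
  f22: (p13, p14, p3) → 7.3878
  f23: (p13, p3, p11) → 29.8453
  f24: (p13, p0, p11) → 43.4971
Σ area = 892.143

Euler: V−E+F = 14−36+24 = 2.

facets=24 area=892.143


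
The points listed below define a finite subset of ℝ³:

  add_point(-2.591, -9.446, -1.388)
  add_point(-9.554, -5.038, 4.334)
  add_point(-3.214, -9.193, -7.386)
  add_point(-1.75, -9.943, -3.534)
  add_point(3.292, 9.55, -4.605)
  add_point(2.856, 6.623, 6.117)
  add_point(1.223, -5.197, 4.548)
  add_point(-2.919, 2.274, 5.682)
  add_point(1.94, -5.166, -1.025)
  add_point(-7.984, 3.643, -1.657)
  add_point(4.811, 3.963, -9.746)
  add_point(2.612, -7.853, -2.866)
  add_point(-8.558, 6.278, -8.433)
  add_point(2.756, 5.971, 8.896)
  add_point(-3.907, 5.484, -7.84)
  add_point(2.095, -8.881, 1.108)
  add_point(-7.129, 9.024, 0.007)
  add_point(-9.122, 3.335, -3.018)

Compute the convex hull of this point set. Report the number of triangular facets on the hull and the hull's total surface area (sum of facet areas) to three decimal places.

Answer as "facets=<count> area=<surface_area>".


Extreme-point indices: [0, 1, 2, 3, 4, 6, 10, 11, 12, 13, 15, 16, 17] — 13 of 18 on the boundary.

Per-facet area ½‖(b−a)×(c−a)‖:
  f1: (p15, p13, p10) → 132.3435
  f2: (p2, p12, p10) → 98.4549
  f3: (p2, p12, p1) → 106.1012
  f4: (p16, p13, p1) → 97.5567
  f5: (p0, p15, p1) → 25.5834
  f6: (p0, p15, p3) → 6.2373
  f7: (p0, p2, p1) → 26.6146
  f8: (p0, p2, p3) → 3.6451
  f9: (p6, p13, p1) → 64.6514
  f10: (p6, p15, p1) → 27.1816
  f11: (p6, p15, p13) → 14.3236
  f12: (p11, p15, p3) → 10.0626
  f13: (p11, p2, p3) → 9.5345
  f14: (p11, p15, p10) → 20.2015
  f15: (p11, p2, p10) → 51.8806
  f16: (p17, p12, p1) → 12.0104
  f17: (p17, p16, p1) → 35.2379
  f18: (p17, p16, p12) → 20.8568
  f19: (p4, p12, p10) → 48.8378
  f20: (p4, p16, p12) → 50.0187
  f21: (p4, p13, p10) → 47.9329
  f22: (p4, p16, p13) → 71.7005
Σ area = 980.968

Euler: V−E+F = 13−33+22 = 2.

facets=22 area=980.968


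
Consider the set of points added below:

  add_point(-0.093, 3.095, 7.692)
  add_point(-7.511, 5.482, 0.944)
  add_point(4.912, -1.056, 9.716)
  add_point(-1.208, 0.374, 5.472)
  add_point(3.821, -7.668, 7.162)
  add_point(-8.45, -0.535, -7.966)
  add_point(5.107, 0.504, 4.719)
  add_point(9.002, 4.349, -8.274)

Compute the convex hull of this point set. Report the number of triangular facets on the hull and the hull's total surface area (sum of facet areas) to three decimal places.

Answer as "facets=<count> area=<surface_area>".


facets=10 area=661.285

Points on the hull: [0, 1, 2, 3, 4, 5, 7] (7 of 8).

Triangle areas on the boundary:
  f1: (p4, p7, p5) → 166.4797
  f2: (p1, p7, p5) → 95.4104
  f3: (p1, p4, p5) → 99.2851
  f4: (p2, p4, p7) → 68.8753
  f5: (p0, p2, p4) → 22.9264
  f6: (p0, p1, p7) → 92.4284
  f7: (p0, p2, p7) → 62.5848
  f8: (p3, p1, p4) → 19.6451
  f9: (p3, p0, p4) → 16.6076
  f10: (p3, p0, p1) → 17.0422
Σ area = 661.285

Euler characteristic 7−15+10 = 2 ✓


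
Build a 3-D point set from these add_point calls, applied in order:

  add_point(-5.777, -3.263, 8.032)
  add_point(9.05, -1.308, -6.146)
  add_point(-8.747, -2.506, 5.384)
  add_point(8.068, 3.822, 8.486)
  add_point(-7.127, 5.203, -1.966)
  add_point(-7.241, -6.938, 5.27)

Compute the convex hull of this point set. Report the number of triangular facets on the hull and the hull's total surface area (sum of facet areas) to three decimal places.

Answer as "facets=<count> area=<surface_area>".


Extreme-point indices: [0, 1, 2, 3, 4, 5] — 6 of 6 on the boundary.

Per-facet area ½‖(b−a)×(c−a)‖:
  f1: (p3, p4, p1) → 127.8850
  f2: (p0, p4, p2) → 19.2652
  f3: (p0, p3, p4) → 100.7977
  f4: (p5, p4, p2) → 19.9417
  f5: (p5, p4, p1) → 124.5343
  f6: (p5, p0, p2) → 8.7040
  f7: (p5, p3, p1) → 140.8946
  f8: (p5, p0, p3) → 29.0397
Σ area = 571.062

Euler: V−E+F = 6−12+8 = 2.

facets=8 area=571.062


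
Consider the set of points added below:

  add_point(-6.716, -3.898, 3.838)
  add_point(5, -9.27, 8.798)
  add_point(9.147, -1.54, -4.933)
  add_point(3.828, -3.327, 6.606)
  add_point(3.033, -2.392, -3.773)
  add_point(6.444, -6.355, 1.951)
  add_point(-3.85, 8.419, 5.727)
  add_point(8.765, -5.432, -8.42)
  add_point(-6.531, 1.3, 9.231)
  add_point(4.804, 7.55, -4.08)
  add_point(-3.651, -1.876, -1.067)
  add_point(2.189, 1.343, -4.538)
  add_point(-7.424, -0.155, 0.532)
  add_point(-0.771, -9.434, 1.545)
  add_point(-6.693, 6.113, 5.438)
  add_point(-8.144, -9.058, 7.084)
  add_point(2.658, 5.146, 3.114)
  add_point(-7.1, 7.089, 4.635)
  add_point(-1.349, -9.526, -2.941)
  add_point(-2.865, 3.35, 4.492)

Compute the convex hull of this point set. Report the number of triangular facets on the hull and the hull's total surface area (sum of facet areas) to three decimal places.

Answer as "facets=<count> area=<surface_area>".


facets=24 area=963.877

Points on the hull: [1, 2, 3, 6, 7, 8, 9, 11, 12, 13, 15, 16, 17, 18] (14 of 20).

Per-facet area ½‖(b−a)×(c−a)‖:
  f1: (p12, p18, p15) → 58.3415
  f2: (p8, p1, p15) → 70.0150
  f3: (p8, p1, p6) → 61.9352
  f4: (p16, p1, p2) → 90.6792
  f5: (p13, p18, p15) → 18.1535
  f6: (p13, p1, p15) → 42.7640
  f7: (p13, p1, p18) → 10.8505
  f8: (p7, p1, p2) → 41.9096
  f9: (p7, p1, p18) → 81.4876
  f10: (p7, p12, p18) → 68.2234
  f11: (p3, p1, p6) → 20.5315
  f12: (p3, p16, p6) → 33.2591
  f13: (p3, p16, p1) → 1.9969
  f14: (p9, p7, p2) → 19.1032
  f15: (p9, p16, p2) → 39.7199
  f16: (p9, p16, p6) → 27.8475
  f17: (p11, p7, p12) → 42.5759
  f18: (p11, p9, p12) → 33.3692
  f19: (p11, p9, p7) → 31.7812
  f20: (p17, p9, p12) → 59.8073
  f21: (p17, p12, p15) → 42.0886
  f22: (p17, p9, p6) → 22.6899
  f23: (p17, p8, p15) → 31.1226
  f24: (p17, p8, p6) → 13.6251
Σ area = 963.877

Euler: V−E+F = 14−36+24 = 2.


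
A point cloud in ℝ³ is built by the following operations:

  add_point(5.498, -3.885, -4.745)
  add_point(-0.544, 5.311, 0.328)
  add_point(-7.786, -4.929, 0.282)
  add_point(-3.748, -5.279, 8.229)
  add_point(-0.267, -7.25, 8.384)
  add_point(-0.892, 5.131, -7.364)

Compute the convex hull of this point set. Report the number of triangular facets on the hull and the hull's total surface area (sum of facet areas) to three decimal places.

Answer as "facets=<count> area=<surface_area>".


facets=8 area=419.626

6 of the 6 inputs are extreme points: [0, 1, 2, 3, 4, 5].

Per-facet area ½‖(b−a)×(c−a)‖:
  f1: (p4, p0, p2) → 75.2579
  f2: (p4, p1, p0) → 81.9723
  f3: (p5, p0, p2) → 74.6295
  f4: (p5, p1, p2) → 48.2421
  f5: (p5, p1, p0) → 42.4874
  f6: (p3, p1, p2) → 54.4095
  f7: (p3, p4, p2) → 15.9696
  f8: (p3, p4, p1) → 26.6575
Σ area = 419.626

Euler: V−E+F = 6−12+8 = 2.


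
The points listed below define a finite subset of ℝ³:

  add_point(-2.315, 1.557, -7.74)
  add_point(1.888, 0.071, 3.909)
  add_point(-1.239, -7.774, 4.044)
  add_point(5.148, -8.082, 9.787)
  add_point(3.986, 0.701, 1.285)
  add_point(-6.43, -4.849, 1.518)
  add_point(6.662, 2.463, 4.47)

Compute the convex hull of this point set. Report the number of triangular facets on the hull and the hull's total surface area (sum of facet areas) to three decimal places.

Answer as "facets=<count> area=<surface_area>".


facets=10 area=359.162

7 of the 7 inputs are extreme points: [0, 1, 2, 3, 4, 5, 6].

Facet areas (half cross-product norm):
  f1: (p2, p3, p5) → 13.5608
  f2: (p2, p0, p5) → 37.3720
  f3: (p2, p0, p3) → 51.9158
  f4: (p1, p3, p5) → 52.5946
  f5: (p1, p3, p6) → 28.3645
  f6: (p1, p0, p5) → 55.5398
  f7: (p1, p0, p6) → 31.4391
  f8: (p4, p3, p6) → 26.7434
  f9: (p4, p0, p6) → 11.6518
  f10: (p4, p0, p3) → 49.9806
Σ area = 359.162

Euler characteristic 7−15+10 = 2 ✓


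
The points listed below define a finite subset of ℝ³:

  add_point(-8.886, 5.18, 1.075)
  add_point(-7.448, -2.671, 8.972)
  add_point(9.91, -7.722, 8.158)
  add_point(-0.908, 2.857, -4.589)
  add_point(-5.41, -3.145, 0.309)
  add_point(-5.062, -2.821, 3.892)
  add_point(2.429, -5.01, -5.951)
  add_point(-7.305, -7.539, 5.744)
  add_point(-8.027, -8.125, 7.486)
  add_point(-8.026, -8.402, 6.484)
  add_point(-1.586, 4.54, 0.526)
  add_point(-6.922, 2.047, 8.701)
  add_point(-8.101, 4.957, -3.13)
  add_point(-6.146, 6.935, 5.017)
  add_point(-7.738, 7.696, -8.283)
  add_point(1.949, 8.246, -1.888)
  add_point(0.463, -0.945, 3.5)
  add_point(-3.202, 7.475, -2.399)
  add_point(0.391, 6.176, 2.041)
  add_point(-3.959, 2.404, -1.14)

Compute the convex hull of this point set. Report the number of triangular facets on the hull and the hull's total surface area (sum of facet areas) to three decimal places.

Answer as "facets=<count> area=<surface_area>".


facets=18 area=927.836

Points on the hull: [0, 1, 2, 6, 8, 9, 11, 13, 14, 15, 18] (11 of 20).

Triangle areas on the boundary:
  f1: (p14, p9, p0) → 57.8766
  f2: (p6, p9, p2) → 123.4343
  f3: (p6, p14, p9) → 135.3405
  f4: (p1, p11, p2) → 42.4100
  f5: (p1, p11, p0) → 18.5331
  f6: (p15, p6, p2) → 112.0069
  f7: (p15, p6, p14) → 79.3249
  f8: (p8, p9, p2) → 9.3245
  f9: (p8, p1, p2) → 50.5571
  f10: (p8, p9, p0) → 7.5670
  f11: (p8, p1, p0) → 28.0870
  f12: (p13, p11, p2) → 57.7935
  f13: (p13, p11, p0) → 15.6524
  f14: (p13, p14, p0) → 20.1723
  f15: (p13, p15, p14) → 59.7824
  f16: (p18, p15, p2) → 37.6567
  f17: (p18, p13, p2) → 58.6870
  f18: (p18, p13, p15) → 13.6297
Σ area = 927.836

Euler characteristic 11−27+18 = 2 ✓


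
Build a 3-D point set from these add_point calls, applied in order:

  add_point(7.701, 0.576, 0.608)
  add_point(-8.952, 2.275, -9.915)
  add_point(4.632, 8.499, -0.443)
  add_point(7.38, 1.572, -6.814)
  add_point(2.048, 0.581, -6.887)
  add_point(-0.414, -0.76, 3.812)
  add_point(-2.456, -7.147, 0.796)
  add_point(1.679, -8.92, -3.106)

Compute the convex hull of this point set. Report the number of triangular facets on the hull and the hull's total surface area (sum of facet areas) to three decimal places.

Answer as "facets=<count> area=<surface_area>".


facets=10 area=550.364

Extreme-point indices: [0, 1, 2, 3, 5, 6, 7] — 7 of 8 on the boundary.

Per-facet area ½‖(b−a)×(c−a)‖:
  f1: (p2, p5, p1) → 90.9585
  f2: (p2, p5, p0) → 37.3837
  f3: (p3, p7, p1) → 97.1714
  f4: (p3, p7, p0) → 43.2342
  f5: (p3, p2, p1) → 80.1747
  f6: (p3, p2, p0) → 30.9831
  f7: (p6, p7, p1) → 46.6667
  f8: (p6, p5, p1) → 57.1597
  f9: (p6, p7, p0) → 35.1154
  f10: (p6, p5, p0) → 31.5161
Σ area = 550.364

Euler: V−E+F = 7−15+10 = 2.


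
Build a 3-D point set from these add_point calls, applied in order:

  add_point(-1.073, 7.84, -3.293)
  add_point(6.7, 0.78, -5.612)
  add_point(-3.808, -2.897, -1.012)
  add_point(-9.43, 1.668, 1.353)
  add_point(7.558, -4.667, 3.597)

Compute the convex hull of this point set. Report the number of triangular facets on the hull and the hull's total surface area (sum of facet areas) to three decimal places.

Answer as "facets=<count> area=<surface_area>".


facets=6 area=340.792

Hull vertices (5/5): indices [0, 1, 2, 3, 4].

Triangle areas on the boundary:
  f1: (p0, p4, p3) → 93.1158
  f2: (p1, p0, p4) → 56.4761
  f3: (p2, p4, p3) → 35.9928
  f4: (p2, p1, p4) → 58.8817
  f5: (p2, p0, p3) → 40.7105
  f6: (p2, p1, p0) → 55.6151
Σ area = 340.792

Euler: V−E+F = 5−9+6 = 2.


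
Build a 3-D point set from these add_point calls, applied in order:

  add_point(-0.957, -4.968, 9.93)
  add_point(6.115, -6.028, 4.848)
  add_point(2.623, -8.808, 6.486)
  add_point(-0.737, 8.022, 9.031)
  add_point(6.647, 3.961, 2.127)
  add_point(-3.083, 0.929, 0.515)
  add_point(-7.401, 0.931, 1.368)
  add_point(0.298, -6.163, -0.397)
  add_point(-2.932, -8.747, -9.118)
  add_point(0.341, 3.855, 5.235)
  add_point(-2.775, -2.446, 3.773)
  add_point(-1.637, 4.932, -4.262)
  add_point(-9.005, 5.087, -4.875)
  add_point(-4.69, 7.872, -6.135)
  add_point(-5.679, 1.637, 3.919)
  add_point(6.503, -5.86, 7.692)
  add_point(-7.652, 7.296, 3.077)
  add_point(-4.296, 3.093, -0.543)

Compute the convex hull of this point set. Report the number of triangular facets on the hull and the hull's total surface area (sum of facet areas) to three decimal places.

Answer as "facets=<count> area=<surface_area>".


facets=18 area=895.933

Points on the hull: [0, 1, 2, 3, 4, 6, 8, 12, 13, 15, 16] (11 of 18).

Per-facet area ½‖(b−a)×(c−a)‖:
  f1: (p13, p8, p12) → 41.3449
  f2: (p13, p8, p4) → 119.8796
  f3: (p13, p3, p4) → 76.4189
  f4: (p15, p3, p4) → 61.4913
  f5: (p15, p3, p0) → 50.8915
  f6: (p16, p3, p0) → 59.5397
  f7: (p16, p13, p12) → 22.0906
  f8: (p16, p13, p3) → 40.9920
  f9: (p1, p8, p4) → 87.3434
  f10: (p1, p15, p4) → 14.6131
  f11: (p2, p0, p8) → 49.2071
  f12: (p2, p15, p0) → 15.7396
  f13: (p2, p1, p8) → 39.2481
  f14: (p2, p1, p15) → 6.6865
  f15: (p6, p16, p12) → 23.9609
  f16: (p6, p16, p0) → 38.4274
  f17: (p6, p8, p12) → 56.6239
  f18: (p6, p0, p8) → 91.4346
Σ area = 895.933

Euler: V−E+F = 11−27+18 = 2.


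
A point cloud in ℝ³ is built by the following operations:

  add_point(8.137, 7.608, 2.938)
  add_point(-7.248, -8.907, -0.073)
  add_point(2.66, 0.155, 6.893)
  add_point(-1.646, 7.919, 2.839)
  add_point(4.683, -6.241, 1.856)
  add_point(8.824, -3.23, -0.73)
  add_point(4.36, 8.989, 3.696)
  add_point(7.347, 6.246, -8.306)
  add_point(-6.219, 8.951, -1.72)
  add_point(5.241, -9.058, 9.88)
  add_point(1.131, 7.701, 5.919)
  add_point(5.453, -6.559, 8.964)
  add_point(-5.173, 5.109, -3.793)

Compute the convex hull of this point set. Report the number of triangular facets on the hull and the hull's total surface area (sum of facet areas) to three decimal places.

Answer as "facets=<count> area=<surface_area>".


Points on the hull: [0, 1, 4, 5, 6, 7, 8, 9, 10, 11, 12] (11 of 13).

Triangle areas on the boundary:
  f1: (p7, p5, p1) → 102.7560
  f2: (p4, p5, p1) → 23.9231
  f3: (p4, p9, p1) → 52.2293
  f4: (p4, p9, p5) → 20.4017
  f5: (p10, p9, p1) → 133.4593
  f6: (p0, p9, p5) → 71.5289
  f7: (p0, p7, p5) → 58.8661
  f8: (p0, p7, p6) → 22.9336
  f9: (p0, p10, p6) → 5.8885
  f10: (p8, p7, p6) → 73.3945
  f11: (p8, p10, p6) → 21.8725
  f12: (p8, p10, p1) → 94.8925
  f13: (p11, p10, p9) → 7.7787
  f14: (p11, p0, p9) → 2.2050
  f15: (p11, p0, p10) → 56.7956
  f16: (p12, p7, p1) → 93.3265
  f17: (p12, p8, p1) → 24.4510
  f18: (p12, p8, p7) → 28.5850
Σ area = 895.288

Euler characteristic 11−27+18 = 2 ✓

facets=18 area=895.288
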